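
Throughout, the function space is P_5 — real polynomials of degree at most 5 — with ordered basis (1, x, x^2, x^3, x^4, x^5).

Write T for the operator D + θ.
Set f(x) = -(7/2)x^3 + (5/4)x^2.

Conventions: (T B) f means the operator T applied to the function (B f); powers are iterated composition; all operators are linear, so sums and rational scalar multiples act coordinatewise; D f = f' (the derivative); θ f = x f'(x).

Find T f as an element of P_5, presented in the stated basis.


the result is g(x) = -(21/2)x^3 - 8x^2 + (5/2)x

D f = -(21/2)x^2 + (5/2)x
θ f = -(21/2)x^3 + (5/2)x^2
(D + θ) f = -(21/2)x^3 - 8x^2 + (5/2)x


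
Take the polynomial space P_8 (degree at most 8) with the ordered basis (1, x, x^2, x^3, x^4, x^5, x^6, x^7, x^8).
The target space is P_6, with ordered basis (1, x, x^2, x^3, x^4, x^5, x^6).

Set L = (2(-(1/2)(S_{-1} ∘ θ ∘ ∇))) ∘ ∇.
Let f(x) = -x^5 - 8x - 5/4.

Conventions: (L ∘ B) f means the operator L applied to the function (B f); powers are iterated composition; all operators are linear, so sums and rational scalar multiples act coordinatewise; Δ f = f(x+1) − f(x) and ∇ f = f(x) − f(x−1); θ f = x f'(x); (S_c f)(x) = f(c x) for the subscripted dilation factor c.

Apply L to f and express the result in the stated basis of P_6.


∇ f = -5x^4 + 10x^3 - 10x^2 + 5x - 9
∇ ∇ f = -20x^3 + 60x^2 - 70x + 30
θ ∇ ∇ f = -60x^3 + 120x^2 - 70x
S_{-1} θ ∇ ∇ f = 60x^3 + 120x^2 + 70x
(-(1/2)(S_{-1} ∘ θ ∘ ∇)) ∇ f = -30x^3 - 60x^2 - 35x
(2(-(1/2)(S_{-1} ∘ θ ∘ ∇))) ∇ f = -60x^3 - 120x^2 - 70x

the image equals g(x) = -60x^3 - 120x^2 - 70x


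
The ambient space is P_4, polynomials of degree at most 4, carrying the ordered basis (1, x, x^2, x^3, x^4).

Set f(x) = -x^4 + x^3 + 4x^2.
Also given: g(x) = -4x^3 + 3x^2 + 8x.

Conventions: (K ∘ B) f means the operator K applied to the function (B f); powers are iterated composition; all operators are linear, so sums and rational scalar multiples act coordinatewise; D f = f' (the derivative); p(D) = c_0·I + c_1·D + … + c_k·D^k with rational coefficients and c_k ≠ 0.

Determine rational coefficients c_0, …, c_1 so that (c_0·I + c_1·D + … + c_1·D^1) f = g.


D^0 f = -x^4 + x^3 + 4x^2
D^1 f = -4x^3 + 3x^2 + 8x
matching coefficients of g against c_0 f + c_1 Df + … from the top degree down determines the c_i
solution: c_0 = 0, c_1 = 1

c_0 = 0, c_1 = 1


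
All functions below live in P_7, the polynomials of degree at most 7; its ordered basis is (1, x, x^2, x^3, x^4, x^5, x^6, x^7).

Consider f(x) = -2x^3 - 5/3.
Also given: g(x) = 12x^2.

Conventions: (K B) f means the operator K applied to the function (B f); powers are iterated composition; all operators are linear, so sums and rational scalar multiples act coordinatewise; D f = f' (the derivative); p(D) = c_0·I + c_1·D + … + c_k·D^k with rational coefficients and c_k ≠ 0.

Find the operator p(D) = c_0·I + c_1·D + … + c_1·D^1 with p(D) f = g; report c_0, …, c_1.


p(D) = -2·D, i.e. c_0 = 0, c_1 = -2

D^0 f = -2x^3 - 5/3
D^1 f = -6x^2
matching coefficients of g against c_0 f + c_1 Df + … from the top degree down determines the c_i
solution: c_0 = 0, c_1 = -2


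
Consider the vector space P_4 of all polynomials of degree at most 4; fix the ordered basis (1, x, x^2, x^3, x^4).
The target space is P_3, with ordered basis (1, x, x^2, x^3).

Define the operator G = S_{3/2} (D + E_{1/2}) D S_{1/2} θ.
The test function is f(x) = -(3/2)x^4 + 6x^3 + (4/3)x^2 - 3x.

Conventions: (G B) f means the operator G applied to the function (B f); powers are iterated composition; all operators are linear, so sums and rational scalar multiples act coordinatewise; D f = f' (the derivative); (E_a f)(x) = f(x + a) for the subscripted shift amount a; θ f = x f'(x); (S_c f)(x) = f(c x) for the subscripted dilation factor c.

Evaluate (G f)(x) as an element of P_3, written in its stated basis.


g(x) = -(81/16)x^3 + (491/16)x + 2

θ f = -6x^4 + 18x^3 + (8/3)x^2 - 3x
S_{1/2} θ f = -(3/8)x^4 + (9/4)x^3 + (2/3)x^2 - (3/2)x
D (S_{1/2} θ) f = -(3/2)x^3 + (27/4)x^2 + (4/3)x - 3/2
D (D S_{1/2} θ) f = -(9/2)x^2 + (27/2)x + 4/3
E_{1/2} (D S_{1/2} θ) f = -(3/2)x^3 + (9/2)x^2 + (167/24)x + 2/3
(D + E_{1/2}) (D S_{1/2} θ) f = -(3/2)x^3 + (491/24)x + 2
S_{3/2} (D + E_{1/2}) (D S_{1/2} θ) f = -(81/16)x^3 + (491/16)x + 2


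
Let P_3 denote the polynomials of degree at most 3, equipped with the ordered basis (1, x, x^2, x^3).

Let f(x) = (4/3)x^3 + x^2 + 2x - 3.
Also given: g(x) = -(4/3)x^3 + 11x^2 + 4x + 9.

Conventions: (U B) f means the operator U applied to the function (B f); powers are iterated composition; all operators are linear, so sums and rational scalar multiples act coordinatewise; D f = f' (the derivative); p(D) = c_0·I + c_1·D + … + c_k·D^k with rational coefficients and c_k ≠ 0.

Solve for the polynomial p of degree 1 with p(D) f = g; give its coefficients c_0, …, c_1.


p(D) = -I + 3·D, i.e. c_0 = -1, c_1 = 3

D^0 f = (4/3)x^3 + x^2 + 2x - 3
D^1 f = 4x^2 + 2x + 2
matching coefficients of g against c_0 f + c_1 Df + … from the top degree down determines the c_i
solution: c_0 = -1, c_1 = 3


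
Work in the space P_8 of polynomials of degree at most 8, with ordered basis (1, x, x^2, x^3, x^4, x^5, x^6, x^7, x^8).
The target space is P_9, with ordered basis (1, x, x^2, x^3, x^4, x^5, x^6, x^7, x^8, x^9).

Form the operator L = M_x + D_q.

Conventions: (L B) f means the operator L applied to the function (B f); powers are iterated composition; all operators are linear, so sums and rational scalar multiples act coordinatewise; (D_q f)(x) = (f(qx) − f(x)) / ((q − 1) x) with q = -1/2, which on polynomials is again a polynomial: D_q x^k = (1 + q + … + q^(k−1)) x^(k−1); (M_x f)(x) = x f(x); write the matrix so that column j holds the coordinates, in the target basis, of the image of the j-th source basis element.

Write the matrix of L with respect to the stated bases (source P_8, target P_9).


image of 1: x
image of x: x^2 + 1
image of x^2: x^3 + (1/2)x
image of x^3: x^4 + (3/4)x^2
image of x^4: x^5 + (5/8)x^3
image of x^5: x^6 + (11/16)x^4
image of x^6: x^7 + (21/32)x^5
image of x^7: x^8 + (43/64)x^6
image of x^8: x^9 + (85/128)x^7
each image's coordinates form column j of the matrix

the matrix is [[0, 1, 0, 0, 0, 0, 0, 0, 0]; [1, 0, 1/2, 0, 0, 0, 0, 0, 0]; [0, 1, 0, 3/4, 0, 0, 0, 0, 0]; [0, 0, 1, 0, 5/8, 0, 0, 0, 0]; [0, 0, 0, 1, 0, 11/16, 0, 0, 0]; [0, 0, 0, 0, 1, 0, 21/32, 0, 0]; [0, 0, 0, 0, 0, 1, 0, 43/64, 0]; [0, 0, 0, 0, 0, 0, 1, 0, 85/128]; [0, 0, 0, 0, 0, 0, 0, 1, 0]; [0, 0, 0, 0, 0, 0, 0, 0, 1]] (rows listed top to bottom)


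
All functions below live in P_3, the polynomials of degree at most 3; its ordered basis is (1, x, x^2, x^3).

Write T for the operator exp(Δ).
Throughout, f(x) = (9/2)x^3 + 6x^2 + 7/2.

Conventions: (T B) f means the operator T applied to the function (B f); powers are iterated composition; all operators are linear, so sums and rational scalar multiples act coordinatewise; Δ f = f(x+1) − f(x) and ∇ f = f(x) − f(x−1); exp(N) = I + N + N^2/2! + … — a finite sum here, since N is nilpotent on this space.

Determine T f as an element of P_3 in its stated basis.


order-1 term: (27/2)x^2 + (51/2)x + 21/2
order-2 term: (27/2)x + 39/2
order-3 term: 9/2
the series for exp(Δ) f terminates at order 3
exp(Δ) f = (9/2)x^3 + (39/2)x^2 + 39x + 38

the image equals g(x) = (9/2)x^3 + (39/2)x^2 + 39x + 38


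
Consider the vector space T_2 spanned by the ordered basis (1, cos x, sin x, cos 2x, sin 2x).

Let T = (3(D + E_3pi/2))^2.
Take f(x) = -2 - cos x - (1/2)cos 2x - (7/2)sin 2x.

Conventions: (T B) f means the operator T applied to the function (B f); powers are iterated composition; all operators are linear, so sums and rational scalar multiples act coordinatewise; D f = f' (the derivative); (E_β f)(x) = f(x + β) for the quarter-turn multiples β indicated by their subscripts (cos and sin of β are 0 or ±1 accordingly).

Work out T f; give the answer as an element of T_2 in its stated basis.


the result is g(x) = -18 + (279/2)cos 2x + (153/2)sin 2x

D f = sin x - 7cos 2x + sin 2x
E_3pi/2 f = -2 - sin x + (1/2)cos 2x + (7/2)sin 2x
(D + E_3pi/2) f = -2 - (13/2)cos 2x + (9/2)sin 2x
(3(D + E_3pi/2)) f = -6 - (39/2)cos 2x + (27/2)sin 2x
D (3(D + E_3pi/2)) f = 27cos 2x + 39sin 2x
E_3pi/2 (3(D + E_3pi/2)) f = -6 + (39/2)cos 2x - (27/2)sin 2x
(D + E_3pi/2) (3(D + E_3pi/2)) f = -6 + (93/2)cos 2x + (51/2)sin 2x
(3(D + E_3pi/2)) (3(D + E_3pi/2)) f = -18 + (279/2)cos 2x + (153/2)sin 2x


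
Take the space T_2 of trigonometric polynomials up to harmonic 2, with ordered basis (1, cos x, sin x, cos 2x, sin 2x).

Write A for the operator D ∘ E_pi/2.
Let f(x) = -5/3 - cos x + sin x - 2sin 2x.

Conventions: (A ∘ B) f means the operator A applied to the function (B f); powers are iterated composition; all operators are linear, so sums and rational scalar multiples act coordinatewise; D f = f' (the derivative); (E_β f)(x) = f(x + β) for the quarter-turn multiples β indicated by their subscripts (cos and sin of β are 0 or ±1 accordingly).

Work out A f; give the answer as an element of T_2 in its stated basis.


the image equals g(x) = cos x - sin x + 4cos 2x

E_pi/2 f = -5/3 + cos x + sin x + 2sin 2x
D E_pi/2 f = cos x - sin x + 4cos 2x


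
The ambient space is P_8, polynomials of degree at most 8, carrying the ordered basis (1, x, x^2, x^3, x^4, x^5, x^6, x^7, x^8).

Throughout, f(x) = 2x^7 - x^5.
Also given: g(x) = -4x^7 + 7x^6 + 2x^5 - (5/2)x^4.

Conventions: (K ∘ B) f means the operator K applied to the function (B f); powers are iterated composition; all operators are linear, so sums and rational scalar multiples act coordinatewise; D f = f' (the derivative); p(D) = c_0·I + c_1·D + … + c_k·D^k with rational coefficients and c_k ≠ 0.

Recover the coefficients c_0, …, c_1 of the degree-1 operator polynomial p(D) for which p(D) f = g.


c_0 = -2, c_1 = 1/2

D^0 f = 2x^7 - x^5
D^1 f = 14x^6 - 5x^4
matching coefficients of g against c_0 f + c_1 Df + … from the top degree down determines the c_i
solution: c_0 = -2, c_1 = 1/2


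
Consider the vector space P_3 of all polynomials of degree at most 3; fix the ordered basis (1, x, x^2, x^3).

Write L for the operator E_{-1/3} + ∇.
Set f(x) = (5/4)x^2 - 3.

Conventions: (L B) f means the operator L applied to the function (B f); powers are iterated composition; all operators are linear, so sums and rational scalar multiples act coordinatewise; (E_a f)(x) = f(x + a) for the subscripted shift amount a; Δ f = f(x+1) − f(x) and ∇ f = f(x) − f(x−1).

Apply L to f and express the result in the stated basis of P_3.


the image equals g(x) = (5/4)x^2 + (5/3)x - 37/9

E_{-1/3} f = (5/4)x^2 - (5/6)x - 103/36
∇ f = (5/2)x - 5/4
(E_{-1/3} + ∇) f = (5/4)x^2 + (5/3)x - 37/9


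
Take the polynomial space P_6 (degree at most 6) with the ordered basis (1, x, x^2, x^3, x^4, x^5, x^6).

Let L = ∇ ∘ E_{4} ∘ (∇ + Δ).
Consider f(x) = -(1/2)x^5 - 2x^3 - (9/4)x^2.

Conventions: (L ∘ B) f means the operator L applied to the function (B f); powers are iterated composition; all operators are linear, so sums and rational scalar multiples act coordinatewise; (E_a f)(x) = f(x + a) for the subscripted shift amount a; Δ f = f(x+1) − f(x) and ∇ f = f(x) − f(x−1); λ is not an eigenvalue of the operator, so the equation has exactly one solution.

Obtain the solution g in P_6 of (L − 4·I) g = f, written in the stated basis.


write g with unknown coordinates in the stated basis and equate coefficients in (L − 4·I) g = f
solving from the highest basis element down gives g = (1/8)x^5 + (7/4)x^3 + (219/16)x^2 + (211/4)x + 729/8
check: L g = 5x^3 + (105/2)x^2 + 211x + 729/2
so L g − 4·g = -(1/2)x^5 - 2x^3 - (9/4)x^2 = f ✓

the image equals g(x) = (1/8)x^5 + (7/4)x^3 + (219/16)x^2 + (211/4)x + 729/8


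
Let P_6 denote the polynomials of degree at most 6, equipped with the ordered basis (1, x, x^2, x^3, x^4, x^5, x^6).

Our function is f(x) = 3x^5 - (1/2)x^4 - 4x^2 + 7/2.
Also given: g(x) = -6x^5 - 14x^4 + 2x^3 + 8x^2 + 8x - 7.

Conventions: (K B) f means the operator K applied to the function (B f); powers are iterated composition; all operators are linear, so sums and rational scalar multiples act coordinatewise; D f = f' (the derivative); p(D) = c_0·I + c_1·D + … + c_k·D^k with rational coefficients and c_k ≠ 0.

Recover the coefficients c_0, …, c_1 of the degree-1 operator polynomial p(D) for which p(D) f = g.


p(D) = -2·I − D, i.e. c_0 = -2, c_1 = -1

D^0 f = 3x^5 - (1/2)x^4 - 4x^2 + 7/2
D^1 f = 15x^4 - 2x^3 - 8x
matching coefficients of g against c_0 f + c_1 Df + … from the top degree down determines the c_i
solution: c_0 = -2, c_1 = -1


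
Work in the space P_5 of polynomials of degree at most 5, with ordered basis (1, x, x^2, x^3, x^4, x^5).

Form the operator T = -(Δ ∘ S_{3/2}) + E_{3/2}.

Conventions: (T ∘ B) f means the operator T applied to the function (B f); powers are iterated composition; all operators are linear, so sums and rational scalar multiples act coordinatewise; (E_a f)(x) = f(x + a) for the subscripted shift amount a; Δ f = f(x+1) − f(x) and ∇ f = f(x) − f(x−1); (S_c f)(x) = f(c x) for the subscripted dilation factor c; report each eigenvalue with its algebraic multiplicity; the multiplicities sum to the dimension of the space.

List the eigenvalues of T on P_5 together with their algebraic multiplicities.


λ = 1 (multiplicity 6)

image of 1: 1
image of x: x
image of x^2: x^2 - (3/2)x
image of x^3: x^3 - (45/8)x^2 - (27/8)x
image of x^4: x^4 - (57/4)x^3 - (135/8)x^2 - (27/4)x
image of x^5: x^5 - (975/32)x^4 - (855/16)x^3 - (675/16)x^2 - (405/32)x
the matrix is upper triangular; its diagonal is (1, 1, 1, 1, 1, 1)
for a triangular matrix the eigenvalues are the diagonal entries, with algebraic multiplicity their repetition count


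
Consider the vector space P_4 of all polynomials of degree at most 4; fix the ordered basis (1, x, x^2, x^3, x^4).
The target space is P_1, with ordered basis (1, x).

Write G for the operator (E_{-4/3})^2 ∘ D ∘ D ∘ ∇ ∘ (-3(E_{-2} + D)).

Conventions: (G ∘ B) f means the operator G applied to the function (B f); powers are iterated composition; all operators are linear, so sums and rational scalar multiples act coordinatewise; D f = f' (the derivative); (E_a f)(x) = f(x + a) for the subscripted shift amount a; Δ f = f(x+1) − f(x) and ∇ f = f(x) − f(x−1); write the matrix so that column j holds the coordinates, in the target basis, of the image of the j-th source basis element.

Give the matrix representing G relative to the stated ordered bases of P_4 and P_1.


the matrix is [[0, 0, 0, -18, 300]; [0, 0, 0, 0, -72]] (rows listed top to bottom)

image of 1: 0
image of x: 0
image of x^2: 0
image of x^3: -18
image of x^4: -72x + 300
each image's coordinates form column j of the matrix


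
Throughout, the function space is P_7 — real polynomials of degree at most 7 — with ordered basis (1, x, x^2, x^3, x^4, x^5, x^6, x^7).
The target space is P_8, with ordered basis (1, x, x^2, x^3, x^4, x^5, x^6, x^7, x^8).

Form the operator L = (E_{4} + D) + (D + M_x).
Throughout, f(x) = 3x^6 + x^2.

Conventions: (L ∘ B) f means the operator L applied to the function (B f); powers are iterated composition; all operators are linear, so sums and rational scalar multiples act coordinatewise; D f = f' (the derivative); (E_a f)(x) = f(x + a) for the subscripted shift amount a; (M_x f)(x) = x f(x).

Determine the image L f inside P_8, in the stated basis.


E_{4} f = 3x^6 + 72x^5 + 720x^4 + 3840x^3 + 11521x^2 + 18440x + 12304
D f = 18x^5 + 2x
(E_{4} + D) f = 3x^6 + 90x^5 + 720x^4 + 3840x^3 + 11521x^2 + 18442x + 12304
D f = 18x^5 + 2x
M_x f = 3x^7 + x^3
(D + M_x) f = 3x^7 + 18x^5 + x^3 + 2x
((E_{4} + D) + (D + M_x)) f = 3x^7 + 3x^6 + 108x^5 + 720x^4 + 3841x^3 + 11521x^2 + 18444x + 12304

g(x) = 3x^7 + 3x^6 + 108x^5 + 720x^4 + 3841x^3 + 11521x^2 + 18444x + 12304


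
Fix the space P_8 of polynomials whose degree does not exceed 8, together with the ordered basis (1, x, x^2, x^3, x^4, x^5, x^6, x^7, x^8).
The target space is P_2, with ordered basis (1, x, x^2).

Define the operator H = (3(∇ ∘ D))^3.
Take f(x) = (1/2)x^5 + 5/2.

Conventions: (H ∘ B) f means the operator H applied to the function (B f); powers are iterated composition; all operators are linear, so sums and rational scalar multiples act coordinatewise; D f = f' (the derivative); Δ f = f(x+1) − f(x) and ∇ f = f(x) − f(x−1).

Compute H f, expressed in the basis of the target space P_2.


D f = (5/2)x^4
∇ D f = 10x^3 - 15x^2 + 10x - 5/2
(3(∇ ∘ D)) f = 30x^3 - 45x^2 + 30x - 15/2
D (3(∇ ∘ D)) f = 90x^2 - 90x + 30
∇ D (3(∇ ∘ D)) f = 180x - 180
(3(∇ ∘ D)) (3(∇ ∘ D)) f = 540x - 540
D (3(∇ ∘ D)) (3(∇ ∘ D)) f = 540
∇ D (3(∇ ∘ D)) (3(∇ ∘ D)) f = 0
(3(∇ ∘ D)) (3(∇ ∘ D)) (3(∇ ∘ D)) f = 0

the image equals g(x) = 0


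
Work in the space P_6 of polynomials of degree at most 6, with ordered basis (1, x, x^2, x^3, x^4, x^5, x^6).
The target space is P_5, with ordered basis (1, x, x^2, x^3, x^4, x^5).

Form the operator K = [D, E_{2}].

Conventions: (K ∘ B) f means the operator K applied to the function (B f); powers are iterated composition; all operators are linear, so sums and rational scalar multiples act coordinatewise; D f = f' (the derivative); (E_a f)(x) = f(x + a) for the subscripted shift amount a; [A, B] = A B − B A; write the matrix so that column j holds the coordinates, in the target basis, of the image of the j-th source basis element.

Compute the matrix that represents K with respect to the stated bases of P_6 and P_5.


the matrix is [[0, 0, 0, 0, 0, 0, 0]; [0, 0, 0, 0, 0, 0, 0]; [0, 0, 0, 0, 0, 0, 0]; [0, 0, 0, 0, 0, 0, 0]; [0, 0, 0, 0, 0, 0, 0]; [0, 0, 0, 0, 0, 0, 0]] (rows listed top to bottom)

image of 1: 0
image of x: 0
image of x^2: 0
image of x^3: 0
image of x^4: 0
image of x^5: 0
image of x^6: 0
each image's coordinates form column j of the matrix


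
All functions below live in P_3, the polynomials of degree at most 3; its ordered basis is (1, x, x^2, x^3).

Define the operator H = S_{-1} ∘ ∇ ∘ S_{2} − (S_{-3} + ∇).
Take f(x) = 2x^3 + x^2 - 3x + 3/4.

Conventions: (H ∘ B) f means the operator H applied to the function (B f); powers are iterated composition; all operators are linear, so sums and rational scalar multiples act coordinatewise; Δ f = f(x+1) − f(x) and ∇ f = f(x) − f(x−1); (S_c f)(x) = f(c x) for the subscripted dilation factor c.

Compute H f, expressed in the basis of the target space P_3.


the image equals g(x) = 54x^3 + 33x^2 + 35x + 29/4

S_{2} f = 16x^3 + 4x^2 - 6x + 3/4
∇ S_{2} f = 48x^2 - 40x + 6
S_{-1} ∇ S_{2} f = 48x^2 + 40x + 6
S_{-3} f = -54x^3 + 9x^2 + 9x + 3/4
∇ f = 6x^2 - 4x - 2
(S_{-3} + ∇) f = -54x^3 + 15x^2 + 5x - 5/4
(-(S_{-3} + ∇)) f = 54x^3 - 15x^2 - 5x + 5/4
(S_{-1} ∘ ∇ ∘ S_{2} − (S_{-3} + ∇)) f = 54x^3 + 33x^2 + 35x + 29/4


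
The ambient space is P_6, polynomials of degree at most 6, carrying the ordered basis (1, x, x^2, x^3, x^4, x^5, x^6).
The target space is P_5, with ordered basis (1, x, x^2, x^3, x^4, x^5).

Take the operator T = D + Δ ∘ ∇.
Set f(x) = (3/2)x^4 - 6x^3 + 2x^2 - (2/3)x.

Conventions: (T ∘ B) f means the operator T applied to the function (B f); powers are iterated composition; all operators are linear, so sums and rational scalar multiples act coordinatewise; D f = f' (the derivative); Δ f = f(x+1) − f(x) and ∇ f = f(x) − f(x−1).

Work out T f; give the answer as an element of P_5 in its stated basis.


D f = 6x^3 - 18x^2 + 4x - 2/3
∇ f = 6x^3 - 27x^2 + 28x - 61/6
Δ ∇ f = 18x^2 - 36x + 7
(D + Δ ∘ ∇) f = 6x^3 - 32x + 19/3

g(x) = 6x^3 - 32x + 19/3


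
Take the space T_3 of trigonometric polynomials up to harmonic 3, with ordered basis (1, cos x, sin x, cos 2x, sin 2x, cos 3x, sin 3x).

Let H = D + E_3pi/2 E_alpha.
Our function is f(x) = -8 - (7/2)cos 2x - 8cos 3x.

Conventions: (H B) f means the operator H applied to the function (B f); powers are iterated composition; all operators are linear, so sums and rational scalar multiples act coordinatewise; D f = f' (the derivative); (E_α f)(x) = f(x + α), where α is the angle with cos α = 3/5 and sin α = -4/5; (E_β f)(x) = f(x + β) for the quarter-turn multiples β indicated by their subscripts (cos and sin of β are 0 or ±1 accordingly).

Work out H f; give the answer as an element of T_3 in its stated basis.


D f = 7sin 2x + 24sin 3x
E_alpha f = -8 + (49/50)cos 2x - (84/25)sin 2x + (936/125)cos 3x - (352/125)sin 3x
E_3pi/2 E_alpha f = -8 - (49/50)cos 2x + (84/25)sin 2x - (352/125)cos 3x - (936/125)sin 3x
(D + E_3pi/2 E_alpha) f = -8 - (49/50)cos 2x + (259/25)sin 2x - (352/125)cos 3x + (2064/125)sin 3x

the result is g(x) = -8 - (49/50)cos 2x + (259/25)sin 2x - (352/125)cos 3x + (2064/125)sin 3x


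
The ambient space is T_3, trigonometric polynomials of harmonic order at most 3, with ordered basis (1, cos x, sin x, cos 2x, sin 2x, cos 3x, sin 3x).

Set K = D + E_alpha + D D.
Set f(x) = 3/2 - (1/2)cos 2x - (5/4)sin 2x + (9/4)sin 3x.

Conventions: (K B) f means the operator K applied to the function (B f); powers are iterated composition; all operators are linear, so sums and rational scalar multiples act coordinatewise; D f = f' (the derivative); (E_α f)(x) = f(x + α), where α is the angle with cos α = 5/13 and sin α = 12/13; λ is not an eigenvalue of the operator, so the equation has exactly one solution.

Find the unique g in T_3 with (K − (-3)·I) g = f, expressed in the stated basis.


write g with unknown coordinates in the stated basis and equate coefficients in (K − (-3)·I) g = f
solving from the highest basis element down gives g = 3/8 + (1433/3464)cos 2x + (131/1732)sin 2x - (51867/482056)cos 3x - (136953/482056)sin 3x
check: K g = 3/8 - (6031/3464)cos 2x - (1279/866)sin 2x + (155601/482056)cos 3x + (1495485/482056)sin 3x
so K g − (-3)·g = 3/2 - (1/2)cos 2x - (5/4)sin 2x + (9/4)sin 3x = f ✓

the image equals g(x) = 3/8 + (1433/3464)cos 2x + (131/1732)sin 2x - (51867/482056)cos 3x - (136953/482056)sin 3x


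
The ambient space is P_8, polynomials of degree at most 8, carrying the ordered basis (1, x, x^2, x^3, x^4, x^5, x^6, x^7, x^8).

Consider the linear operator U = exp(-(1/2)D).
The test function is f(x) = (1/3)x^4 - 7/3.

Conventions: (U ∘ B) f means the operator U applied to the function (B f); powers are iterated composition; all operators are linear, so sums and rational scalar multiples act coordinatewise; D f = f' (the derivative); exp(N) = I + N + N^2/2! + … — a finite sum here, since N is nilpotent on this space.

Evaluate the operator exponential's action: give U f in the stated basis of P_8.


order-1 term: -(2/3)x^3
order-2 term: (1/2)x^2
order-3 term: -(1/6)x
order-4 term: 1/48
the series for exp(-(1/2)D) f terminates at order 4
exp(-(1/2)D) f = (1/3)x^4 - (2/3)x^3 + (1/2)x^2 - (1/6)x - 37/16

g(x) = (1/3)x^4 - (2/3)x^3 + (1/2)x^2 - (1/6)x - 37/16


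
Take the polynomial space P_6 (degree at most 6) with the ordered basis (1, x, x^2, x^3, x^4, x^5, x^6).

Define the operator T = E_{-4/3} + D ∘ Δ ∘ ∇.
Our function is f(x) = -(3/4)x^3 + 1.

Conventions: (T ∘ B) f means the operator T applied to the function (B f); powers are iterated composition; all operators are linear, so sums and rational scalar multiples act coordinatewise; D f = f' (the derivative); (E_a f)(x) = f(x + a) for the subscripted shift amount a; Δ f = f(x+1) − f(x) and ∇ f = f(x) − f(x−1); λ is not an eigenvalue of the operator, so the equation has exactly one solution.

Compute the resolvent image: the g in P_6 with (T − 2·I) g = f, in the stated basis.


write g with unknown coordinates in the stated basis and equate coefficients in (T − 2·I) g = f
solving from the highest basis element down gives g = (3/4)x^3 - 3x^2 + 12x - 353/18
check: T g = (3/4)x^3 - 6x^2 + 24x - 344/9
so T g − 2·g = -(3/4)x^3 + 1 = f ✓

the image equals g(x) = (3/4)x^3 - 3x^2 + 12x - 353/18


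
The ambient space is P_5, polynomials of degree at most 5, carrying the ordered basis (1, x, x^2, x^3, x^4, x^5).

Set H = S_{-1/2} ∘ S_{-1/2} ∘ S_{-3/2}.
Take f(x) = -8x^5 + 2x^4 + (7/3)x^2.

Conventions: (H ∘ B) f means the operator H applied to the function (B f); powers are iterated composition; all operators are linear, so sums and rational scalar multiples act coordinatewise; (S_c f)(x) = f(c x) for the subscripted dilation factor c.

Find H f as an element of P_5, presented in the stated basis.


S_{-3/2} f = (243/4)x^5 + (81/8)x^4 + (21/4)x^2
S_{-1/2} S_{-3/2} f = -(243/128)x^5 + (81/128)x^4 + (21/16)x^2
S_{-1/2} S_{-1/2} S_{-3/2} f = (243/4096)x^5 + (81/2048)x^4 + (21/64)x^2

the result is g(x) = (243/4096)x^5 + (81/2048)x^4 + (21/64)x^2


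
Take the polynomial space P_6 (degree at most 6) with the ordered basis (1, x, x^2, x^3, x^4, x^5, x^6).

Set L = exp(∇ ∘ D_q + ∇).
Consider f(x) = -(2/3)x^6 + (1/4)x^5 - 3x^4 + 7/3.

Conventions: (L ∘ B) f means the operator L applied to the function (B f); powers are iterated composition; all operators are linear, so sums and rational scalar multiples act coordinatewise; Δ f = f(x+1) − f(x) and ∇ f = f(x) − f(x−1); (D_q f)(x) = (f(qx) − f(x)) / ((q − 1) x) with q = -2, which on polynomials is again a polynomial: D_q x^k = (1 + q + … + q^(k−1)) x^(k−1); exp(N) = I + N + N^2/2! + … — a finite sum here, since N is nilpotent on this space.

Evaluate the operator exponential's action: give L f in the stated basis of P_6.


the image equals g(x) = -(2/3)x^6 - (15/4)x^5 + (273/4)x^4 - (227/3)x^3 - (4983/8)x^2 - (121/8)x + 76883/240

order-1 term: -4x^5 + (325/4)x^4 - (941/6)x^3 + 199x^2 - (485/4)x + 181/6
order-2 term: -10x^4 + (189/2)x^3 - (7811/8)x^2 + (5261/8)x - 7837/24
order-3 term: -(40/3)x^3 + (329/2)x^2 - (2479/4)x + 6617/8
order-4 term: -10x^2 + (289/4)x - 11065/48
order-5 term: -4x + 369/20
order-6 term: -2/3
the series for exp(∇ ∘ D_q + ∇) f terminates at order 6
exp(∇ ∘ D_q + ∇) f = -(2/3)x^6 - (15/4)x^5 + (273/4)x^4 - (227/3)x^3 - (4983/8)x^2 - (121/8)x + 76883/240


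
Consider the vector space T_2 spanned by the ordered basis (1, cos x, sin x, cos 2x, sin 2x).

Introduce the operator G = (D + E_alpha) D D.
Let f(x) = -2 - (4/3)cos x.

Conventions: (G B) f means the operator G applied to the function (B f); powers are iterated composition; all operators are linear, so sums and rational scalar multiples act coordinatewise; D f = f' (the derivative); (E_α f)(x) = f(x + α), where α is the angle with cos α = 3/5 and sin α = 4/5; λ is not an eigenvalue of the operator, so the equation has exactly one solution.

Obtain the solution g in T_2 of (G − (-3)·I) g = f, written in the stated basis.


write g with unknown coordinates in the stated basis and equate coefficients in (G − (-3)·I) g = f
solving from the highest basis element down gives g = -2/3 - (16/45)cos x + (4/15)sin x
check: G g = -(4/15)cos x - (4/5)sin x
so G g − (-3)·g = -2 - (4/3)cos x = f ✓

g(x) = -2/3 - (16/45)cos x + (4/15)sin x


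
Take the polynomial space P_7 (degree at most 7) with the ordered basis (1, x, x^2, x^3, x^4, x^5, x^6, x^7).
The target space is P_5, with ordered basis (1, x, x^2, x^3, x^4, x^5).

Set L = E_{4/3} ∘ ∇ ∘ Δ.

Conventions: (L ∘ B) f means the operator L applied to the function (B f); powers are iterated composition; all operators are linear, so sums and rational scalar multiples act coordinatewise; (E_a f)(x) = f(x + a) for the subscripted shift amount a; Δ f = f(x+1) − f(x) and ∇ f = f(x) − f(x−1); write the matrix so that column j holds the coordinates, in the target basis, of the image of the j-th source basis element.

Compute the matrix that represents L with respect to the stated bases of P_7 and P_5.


the matrix is [[0, 0, 2, 8, 70/3, 1640/27, 4054/27, 29288/81]; [0, 0, 0, 6, 32, 350/3, 3280/9, 28378/27]; [0, 0, 0, 0, 12, 80, 350, 11480/9]; [0, 0, 0, 0, 0, 20, 160, 2450/3]; [0, 0, 0, 0, 0, 0, 30, 280]; [0, 0, 0, 0, 0, 0, 0, 42]] (rows listed top to bottom)

image of 1: 0
image of x: 0
image of x^2: 2
image of x^3: 6x + 8
image of x^4: 12x^2 + 32x + 70/3
image of x^5: 20x^3 + 80x^2 + (350/3)x + 1640/27
image of x^6: 30x^4 + 160x^3 + 350x^2 + (3280/9)x + 4054/27
image of x^7: 42x^5 + 280x^4 + (2450/3)x^3 + (11480/9)x^2 + (28378/27)x + 29288/81
each image's coordinates form column j of the matrix


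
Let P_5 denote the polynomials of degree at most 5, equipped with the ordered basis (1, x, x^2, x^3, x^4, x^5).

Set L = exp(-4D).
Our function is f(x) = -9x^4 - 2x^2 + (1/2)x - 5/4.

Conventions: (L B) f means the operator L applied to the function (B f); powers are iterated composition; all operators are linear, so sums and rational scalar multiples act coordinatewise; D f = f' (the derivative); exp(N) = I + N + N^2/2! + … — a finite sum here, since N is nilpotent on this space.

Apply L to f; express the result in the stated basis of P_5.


order-1 term: 144x^3 + 16x - 2
order-2 term: -864x^2 - 32
order-3 term: 2304x
order-4 term: -2304
the series for exp(-4D) f terminates at order 4
exp(-4D) f = -9x^4 + 144x^3 - 866x^2 + (4641/2)x - 9357/4

the image equals g(x) = -9x^4 + 144x^3 - 866x^2 + (4641/2)x - 9357/4


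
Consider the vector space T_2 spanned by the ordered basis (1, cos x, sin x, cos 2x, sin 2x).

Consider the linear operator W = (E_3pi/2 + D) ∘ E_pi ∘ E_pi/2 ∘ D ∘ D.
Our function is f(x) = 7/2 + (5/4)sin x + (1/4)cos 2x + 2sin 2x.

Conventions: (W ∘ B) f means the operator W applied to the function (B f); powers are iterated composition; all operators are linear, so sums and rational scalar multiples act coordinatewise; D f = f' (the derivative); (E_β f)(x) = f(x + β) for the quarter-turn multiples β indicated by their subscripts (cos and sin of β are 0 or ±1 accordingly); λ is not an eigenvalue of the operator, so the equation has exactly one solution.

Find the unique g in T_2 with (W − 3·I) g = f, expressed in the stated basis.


the result is g(x) = -7/6 - (5/12)sin x - (71/452)cos 2x - (12/113)sin 2x

write g with unknown coordinates in the stated basis and equate coefficients in (W − 3·I) g = f
solving from the highest basis element down gives g = -7/6 - (5/12)sin x - (71/452)cos 2x - (12/113)sin 2x
check: W g = -(25/113)cos 2x + (190/113)sin 2x
so W g − 3·g = 7/2 + (5/4)sin x + (1/4)cos 2x + 2sin 2x = f ✓


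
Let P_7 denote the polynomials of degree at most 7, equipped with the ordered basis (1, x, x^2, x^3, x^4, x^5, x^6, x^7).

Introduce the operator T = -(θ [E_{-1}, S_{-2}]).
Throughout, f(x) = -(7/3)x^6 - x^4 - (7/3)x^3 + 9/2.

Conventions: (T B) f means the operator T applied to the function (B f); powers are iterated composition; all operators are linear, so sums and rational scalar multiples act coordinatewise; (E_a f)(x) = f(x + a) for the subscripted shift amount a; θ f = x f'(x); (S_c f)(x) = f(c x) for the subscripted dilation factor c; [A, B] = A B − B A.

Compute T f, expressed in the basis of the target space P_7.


the image equals g(x) = -6720x^5 + 6720x^4 - 10368x^3 + 4512x^2 - 1038x

S_{-2} f = -(448/3)x^6 - 16x^4 + (56/3)x^3 + 9/2
E_{-1} S_{-2} f = -(448/3)x^6 + 896x^5 - 2256x^4 + (9208/3)x^3 - 2392x^2 + 1016x - 359/2
E_{-1} f = -(7/3)x^6 + 14x^5 - 36x^4 + (145/3)x^3 - 34x^2 + 11x + 7/2
S_{-2} E_{-1} f = -(448/3)x^6 - 448x^5 - 576x^4 - (1160/3)x^3 - 136x^2 - 22x + 7/2
[E_{-1}, S_{-2}] f = 1344x^5 - 1680x^4 + 3456x^3 - 2256x^2 + 1038x - 183
θ [E_{-1}, S_{-2}] f = 6720x^5 - 6720x^4 + 10368x^3 - 4512x^2 + 1038x
(-(θ [E_{-1}, S_{-2}])) f = -6720x^5 + 6720x^4 - 10368x^3 + 4512x^2 - 1038x


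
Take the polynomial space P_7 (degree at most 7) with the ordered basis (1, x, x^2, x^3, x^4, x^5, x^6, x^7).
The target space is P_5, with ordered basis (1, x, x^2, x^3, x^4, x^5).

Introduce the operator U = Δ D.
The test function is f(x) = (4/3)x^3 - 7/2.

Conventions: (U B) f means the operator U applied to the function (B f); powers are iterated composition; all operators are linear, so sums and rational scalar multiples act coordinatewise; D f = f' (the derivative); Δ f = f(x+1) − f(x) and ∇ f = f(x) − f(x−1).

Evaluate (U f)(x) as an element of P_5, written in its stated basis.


the image equals g(x) = 8x + 4

D f = 4x^2
Δ D f = 8x + 4


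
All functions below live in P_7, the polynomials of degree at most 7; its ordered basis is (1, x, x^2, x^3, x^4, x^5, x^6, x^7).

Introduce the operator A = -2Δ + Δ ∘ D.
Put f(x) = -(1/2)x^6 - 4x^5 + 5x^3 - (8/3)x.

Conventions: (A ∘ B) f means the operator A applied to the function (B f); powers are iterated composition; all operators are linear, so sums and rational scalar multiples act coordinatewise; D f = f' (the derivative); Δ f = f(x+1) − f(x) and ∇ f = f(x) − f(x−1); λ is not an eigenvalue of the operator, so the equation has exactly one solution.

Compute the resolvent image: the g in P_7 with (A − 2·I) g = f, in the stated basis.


write g with unknown coordinates in the stated basis and equate coefficients in (A − 2·I) g = f
solving from the highest basis element down gives g = (1/4)x^6 + (1/2)x^5 - (5/2)x^4 + 10x^3 - (95/4)x^2 + (583/12)x - 269/6
check: A g = -3x^5 - 5x^4 + 25x^3 - (95/2)x^2 + (189/2)x - 269/3
so A g − 2·g = -(1/2)x^6 - 4x^5 + 5x^3 - (8/3)x = f ✓

the image equals g(x) = (1/4)x^6 + (1/2)x^5 - (5/2)x^4 + 10x^3 - (95/4)x^2 + (583/12)x - 269/6


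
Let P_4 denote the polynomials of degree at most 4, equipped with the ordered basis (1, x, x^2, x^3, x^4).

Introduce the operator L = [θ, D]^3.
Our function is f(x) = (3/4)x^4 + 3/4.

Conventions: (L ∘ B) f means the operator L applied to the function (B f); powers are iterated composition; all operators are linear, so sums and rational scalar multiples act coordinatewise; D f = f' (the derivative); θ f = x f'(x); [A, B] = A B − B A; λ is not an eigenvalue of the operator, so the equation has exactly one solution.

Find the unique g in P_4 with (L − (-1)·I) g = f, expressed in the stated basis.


the image equals g(x) = (3/4)x^4 + 18x + 3/4

write g with unknown coordinates in the stated basis and equate coefficients in (L − (-1)·I) g = f
solving from the highest basis element down gives g = (3/4)x^4 + 18x + 3/4
check: L g = -18x
so L g − (-1)·g = (3/4)x^4 + 3/4 = f ✓


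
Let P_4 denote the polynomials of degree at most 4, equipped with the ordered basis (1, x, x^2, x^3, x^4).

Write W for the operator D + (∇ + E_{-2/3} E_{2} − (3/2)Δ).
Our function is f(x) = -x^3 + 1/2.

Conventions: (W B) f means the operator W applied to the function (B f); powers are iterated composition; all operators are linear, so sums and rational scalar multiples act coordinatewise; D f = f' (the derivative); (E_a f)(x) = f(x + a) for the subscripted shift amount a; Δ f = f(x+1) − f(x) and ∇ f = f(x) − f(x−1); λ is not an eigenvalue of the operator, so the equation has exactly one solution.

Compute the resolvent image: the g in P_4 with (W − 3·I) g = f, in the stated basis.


write g with unknown coordinates in the stated basis and equate coefficients in (W − 3·I) g = f
solving from the highest basis element down gives g = (1/2)x^3 + (11/8)x^2 + (95/48)x + 2653/1728
check: W g = (1/2)x^3 + (33/8)x^2 + (95/16)x + 2941/576
so W g − 3·g = -x^3 + 1/2 = f ✓

g(x) = (1/2)x^3 + (11/8)x^2 + (95/48)x + 2653/1728


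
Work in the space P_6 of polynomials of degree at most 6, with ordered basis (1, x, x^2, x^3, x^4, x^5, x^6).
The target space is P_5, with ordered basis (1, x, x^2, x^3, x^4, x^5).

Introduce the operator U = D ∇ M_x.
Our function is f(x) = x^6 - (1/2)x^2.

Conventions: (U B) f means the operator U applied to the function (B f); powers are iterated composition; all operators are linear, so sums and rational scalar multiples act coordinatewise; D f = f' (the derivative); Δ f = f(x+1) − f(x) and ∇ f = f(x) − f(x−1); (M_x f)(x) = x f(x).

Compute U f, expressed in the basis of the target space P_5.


the result is g(x) = 42x^5 - 105x^4 + 140x^3 - 105x^2 + 39x - 11/2

M_x f = x^7 - (1/2)x^3
∇ M_x f = 7x^6 - 21x^5 + 35x^4 - 35x^3 + (39/2)x^2 - (11/2)x + 1/2
D ∇ M_x f = 42x^5 - 105x^4 + 140x^3 - 105x^2 + 39x - 11/2


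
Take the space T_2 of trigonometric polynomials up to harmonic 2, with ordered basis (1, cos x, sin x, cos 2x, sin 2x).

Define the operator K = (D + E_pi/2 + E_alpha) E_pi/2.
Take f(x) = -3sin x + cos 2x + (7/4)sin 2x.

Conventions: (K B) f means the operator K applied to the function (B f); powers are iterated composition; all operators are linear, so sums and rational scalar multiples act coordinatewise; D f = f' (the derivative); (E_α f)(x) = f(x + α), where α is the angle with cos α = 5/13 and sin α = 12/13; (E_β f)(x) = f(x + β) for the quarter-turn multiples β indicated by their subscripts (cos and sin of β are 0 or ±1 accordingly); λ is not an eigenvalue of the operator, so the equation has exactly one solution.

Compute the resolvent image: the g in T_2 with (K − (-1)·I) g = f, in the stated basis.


the image equals g(x) = (3/10)cos x + (3/2)sin x + (2517/4954)cos 2x + (1367/9908)sin 2x

write g with unknown coordinates in the stated basis and equate coefficients in (K − (-1)·I) g = f
solving from the highest basis element down gives g = (3/10)cos x + (3/2)sin x + (2517/4954)cos 2x + (1367/9908)sin 2x
check: K g = -(3/10)cos x - (9/2)sin x + (2437/4954)cos 2x + (3993/2477)sin 2x
so K g − (-1)·g = -3sin x + cos 2x + (7/4)sin 2x = f ✓


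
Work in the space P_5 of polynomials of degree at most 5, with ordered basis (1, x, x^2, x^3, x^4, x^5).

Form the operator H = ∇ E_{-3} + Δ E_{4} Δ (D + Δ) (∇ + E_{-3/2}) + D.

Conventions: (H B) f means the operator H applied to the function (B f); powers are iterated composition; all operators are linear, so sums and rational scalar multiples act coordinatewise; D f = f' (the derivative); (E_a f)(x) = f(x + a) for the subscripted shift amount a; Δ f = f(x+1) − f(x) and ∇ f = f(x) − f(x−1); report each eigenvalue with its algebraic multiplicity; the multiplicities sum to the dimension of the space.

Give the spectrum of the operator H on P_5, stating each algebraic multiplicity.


λ = 0 (multiplicity 6)

image of 1: 0
image of x: 2
image of x^2: 4x - 7
image of x^3: 6x^2 - 21x + 49
image of x^4: 8x^3 - 42x^2 + 196x + 53
image of x^5: 10x^4 - 70x^3 + 490x^2 + 265x + 3641
the matrix is upper triangular; its diagonal is (0, 0, 0, 0, 0, 0)
for a triangular matrix the eigenvalues are the diagonal entries, with algebraic multiplicity their repetition count


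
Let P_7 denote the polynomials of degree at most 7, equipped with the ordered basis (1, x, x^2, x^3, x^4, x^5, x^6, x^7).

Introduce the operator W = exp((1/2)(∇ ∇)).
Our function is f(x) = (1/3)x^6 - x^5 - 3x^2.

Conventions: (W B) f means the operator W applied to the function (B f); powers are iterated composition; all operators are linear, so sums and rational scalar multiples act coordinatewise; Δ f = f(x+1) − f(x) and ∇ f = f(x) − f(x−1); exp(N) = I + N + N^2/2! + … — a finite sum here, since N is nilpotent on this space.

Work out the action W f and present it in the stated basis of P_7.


the result is g(x) = (1/3)x^6 - x^5 + 5x^4 - 30x^3 + 77x^2 - 140x + 367/3

order-1 term: 5x^4 - 30x^3 + 65x^2 - 65x + 67/3
order-2 term: 15x^2 - 75x + 95
order-3 term: 5
the series for exp((1/2)(∇ ∇)) f terminates at order 3
exp((1/2)(∇ ∇)) f = (1/3)x^6 - x^5 + 5x^4 - 30x^3 + 77x^2 - 140x + 367/3


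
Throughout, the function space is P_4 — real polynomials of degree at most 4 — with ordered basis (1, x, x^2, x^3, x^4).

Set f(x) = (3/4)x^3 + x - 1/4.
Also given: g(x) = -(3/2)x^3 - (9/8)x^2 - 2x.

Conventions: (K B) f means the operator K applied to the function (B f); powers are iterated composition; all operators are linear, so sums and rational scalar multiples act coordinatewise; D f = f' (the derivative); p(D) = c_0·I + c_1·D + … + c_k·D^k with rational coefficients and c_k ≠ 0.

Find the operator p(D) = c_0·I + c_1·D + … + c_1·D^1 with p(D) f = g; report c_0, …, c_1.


p(D) = -2·I − (1/2)·D, i.e. c_0 = -2, c_1 = -1/2

D^0 f = (3/4)x^3 + x - 1/4
D^1 f = (9/4)x^2 + 1
matching coefficients of g against c_0 f + c_1 Df + … from the top degree down determines the c_i
solution: c_0 = -2, c_1 = -1/2
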